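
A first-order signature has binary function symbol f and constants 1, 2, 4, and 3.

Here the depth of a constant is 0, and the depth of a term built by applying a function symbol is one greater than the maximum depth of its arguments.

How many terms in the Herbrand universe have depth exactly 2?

If N_k denotes the number of depth-≤k ground terms, the 4 constants give N_0 = 4, and each function symbol of arity r contributes N_{k-1}^r new terms at level k: N_k = 4 + N_{k-1}^2.
N_0 = 4
N_1 = 4 + 4^2 = 20
N_2 = 4 + 20^2 = 404
Terms of depth exactly 2: N_2 − N_1 = 404 − 20 = 384.

384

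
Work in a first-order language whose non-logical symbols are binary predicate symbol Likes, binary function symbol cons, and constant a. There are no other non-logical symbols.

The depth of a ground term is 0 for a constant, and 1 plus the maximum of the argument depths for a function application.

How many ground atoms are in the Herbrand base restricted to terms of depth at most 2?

25

First count ground terms of depth ≤ 2.
Let N_k = |{terms of depth ≤ k}|. Then N_0 = 1 and N_k = 1 + N_{k-1}^2 for k ≥ 1 (one summand per function symbol, arity giving the exponent).
N_0 = 1
N_1 = 1 + 1^2 = 2
N_2 = 1 + 2^2 = 5
Explicitly: a, cons(a, a), cons(a, cons(a, a)), cons(cons(a, a), a), cons(cons(a, a), cons(a, a)).
So |H| = 5.
Each predicate of arity r yields |H|^r ground atoms (one per choice of an r-tuple from H):
  Likes: 5^2 = 25
Total ground atoms: 25.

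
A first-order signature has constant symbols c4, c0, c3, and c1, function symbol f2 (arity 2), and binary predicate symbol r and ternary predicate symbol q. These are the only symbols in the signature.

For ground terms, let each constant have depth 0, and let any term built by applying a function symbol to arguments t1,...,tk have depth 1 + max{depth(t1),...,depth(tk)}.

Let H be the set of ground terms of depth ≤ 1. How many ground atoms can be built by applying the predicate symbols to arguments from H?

First count ground terms of depth ≤ 1.
If N_k denotes the number of depth-≤k ground terms, the 4 constants give N_0 = 4, and each function symbol of arity r contributes N_{k-1}^r new terms at level k: N_k = 4 + N_{k-1}^2.
N_0 = 4
N_1 = 4 + 4^2 = 20
So |H| = 20.
Ground atoms are formed by filling each argument slot of a predicate with a term from H, so an r-ary predicate gives |H|^r atoms:
  r: 20^2 = 400;  q: 20^3 = 8000
Total ground atoms: 400 + 8000 = 8400.

8400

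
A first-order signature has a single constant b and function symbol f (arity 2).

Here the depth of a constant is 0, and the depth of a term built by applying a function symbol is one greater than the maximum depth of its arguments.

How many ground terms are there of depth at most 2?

Count level by level. With function symbols f/2, the terms of depth ≤ k are the 1 constant together with each function applied to depth-≤(k−1) tuples, so N_k = 1 + N_{k-1}^2.
N_0 = 1
N_1 = 1 + 1^2 = 2
N_2 = 1 + 2^2 = 5
Explicitly: b, f(b, b), f(b, f(b, b)), f(f(b, b), b), f(f(b, b), f(b, b)).

5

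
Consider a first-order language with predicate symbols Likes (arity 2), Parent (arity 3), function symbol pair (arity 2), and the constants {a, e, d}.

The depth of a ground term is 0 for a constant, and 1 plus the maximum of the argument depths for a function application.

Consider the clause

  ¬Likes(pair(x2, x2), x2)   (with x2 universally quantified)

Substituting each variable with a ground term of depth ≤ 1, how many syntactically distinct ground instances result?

12

Ground terms of depth ≤ 1:
  Write N_k for the number of ground terms of depth ≤ k. A term of depth ≤ k is either a constant or a function symbol applied to arguments of depth ≤ k−1, so N_k = 3 + N_{k-1}^2.
  N_0 = 3
  N_1 = 3 + 3^2 = 12
  Explicitly: a, e, d, pair(a, a), pair(a, e), pair(a, d), pair(e, a), pair(e, e), pair(e, d), pair(d, a), pair(d, e), pair(d, d).
So there are 12 ground terms available for substitution.
The clause has 1 distinct variable (x2), which appears in the body. In the free term algebra distinct substitutions yield syntactically distinct ground instances.
Number of ground instances = 12.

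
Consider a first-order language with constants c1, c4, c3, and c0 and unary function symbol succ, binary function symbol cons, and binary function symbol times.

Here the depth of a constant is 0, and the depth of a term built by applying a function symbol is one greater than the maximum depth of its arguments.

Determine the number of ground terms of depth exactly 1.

36

Let N_k count ground terms of depth at most k. Each non-constant term of depth ≤ k is some function symbol applied to depth-≤(k−1) arguments, giving N_k = 4 + N_{k-1} + N_{k-1}^2 + N_{k-1}^2.
N_0 = 4
N_1 = 4 + 4 + 4^2 + 4^2 = 40
Terms of depth exactly 1: N_1 − N_0 = 40 − 4 = 36.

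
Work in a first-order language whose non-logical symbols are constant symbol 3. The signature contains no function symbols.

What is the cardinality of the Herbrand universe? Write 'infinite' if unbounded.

There are no function symbols, so the only ground term is the single constant.
The Herbrand universe is {3}, finite with 1 element.

1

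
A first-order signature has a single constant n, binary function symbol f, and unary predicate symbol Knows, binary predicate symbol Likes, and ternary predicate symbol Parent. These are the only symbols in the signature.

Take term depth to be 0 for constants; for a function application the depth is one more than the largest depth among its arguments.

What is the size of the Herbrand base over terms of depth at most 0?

3

First count ground terms of depth ≤ 0.
Let N_k = |{terms of depth ≤ k}|. Then N_0 = 1 and N_k = 1 + N_{k-1}^2 for k ≥ 1 (one summand per function symbol, arity giving the exponent).
N_0 = 1
Explicitly: n.
So |H| = 1.
A ground atom is a predicate applied to a tuple of terms from H, so the count is the sum over predicates of |H|^arity:
  Knows: 1;  Likes: 1^2 = 1;  Parent: 1^3 = 1
Total ground atoms: 1 + 1 + 1 = 3.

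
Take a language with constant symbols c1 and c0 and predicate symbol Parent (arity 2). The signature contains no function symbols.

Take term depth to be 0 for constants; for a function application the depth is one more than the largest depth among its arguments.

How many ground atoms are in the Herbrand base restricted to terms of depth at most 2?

First count ground terms of depth ≤ 2.
With no function symbols every ground term is a constant, so there are exactly 2 ground terms at every depth bound.
N_0 = 2
N_1 = 2
N_2 = 2
Explicitly: c1, c0.
So |H| = 2.
For each predicate symbol, the number of ground atoms is |H| raised to its arity; summing:
  Parent: 2^2 = 4
Total ground atoms: 4.

4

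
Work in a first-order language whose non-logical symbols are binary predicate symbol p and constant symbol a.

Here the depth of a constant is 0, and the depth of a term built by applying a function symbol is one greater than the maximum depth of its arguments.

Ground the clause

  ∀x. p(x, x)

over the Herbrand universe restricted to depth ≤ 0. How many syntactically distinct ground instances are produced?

1

Ground terms of depth ≤ 0:
  With no function symbols every ground term is a constant, so there is exactly 1 ground term at every depth bound.
  N_0 = 1
So there is exactly 1 ground term available for substitution.
The clause has 1 distinct variable (x), which appears in the body. In the free term algebra distinct substitutions yield syntactically distinct ground instances.
Number of ground instances = 1.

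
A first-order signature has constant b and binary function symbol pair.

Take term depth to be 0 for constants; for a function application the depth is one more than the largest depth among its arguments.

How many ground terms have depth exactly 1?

1

If N_k denotes the number of depth-≤k ground terms, the 1 constant gives N_0 = 1, and each function symbol of arity r contributes N_{k-1}^r new terms at level k: N_k = 1 + N_{k-1}^2.
N_0 = 1
N_1 = 1 + 1^2 = 2
Terms of depth exactly 1: N_1 − N_0 = 2 − 1 = 1.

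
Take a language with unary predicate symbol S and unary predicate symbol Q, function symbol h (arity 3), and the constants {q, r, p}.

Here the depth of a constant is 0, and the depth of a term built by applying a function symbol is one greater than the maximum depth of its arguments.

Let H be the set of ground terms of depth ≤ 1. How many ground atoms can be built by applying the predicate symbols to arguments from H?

60

First count ground terms of depth ≤ 1.
If N_k denotes the number of depth-≤k ground terms, the 3 constants give N_0 = 3, and each function symbol of arity r contributes N_{k-1}^r new terms at level k: N_k = 3 + N_{k-1}^3.
N_0 = 3
N_1 = 3 + 3^3 = 30
So |H| = 30.
Ground atoms are formed by filling each argument slot of a predicate with a term from H, so an r-ary predicate gives |H|^r atoms:
  S: 30;  Q: 30
Total ground atoms: 30 + 30 = 60.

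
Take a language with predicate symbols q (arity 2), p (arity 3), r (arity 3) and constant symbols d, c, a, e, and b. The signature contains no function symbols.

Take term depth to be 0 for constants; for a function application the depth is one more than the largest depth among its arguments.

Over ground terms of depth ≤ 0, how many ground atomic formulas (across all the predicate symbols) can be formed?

First count ground terms of depth ≤ 0.
With no function symbols every ground term is a constant, so there are exactly 5 ground terms at every depth bound.
N_0 = 5
So |H| = 5.
A ground atom is a predicate applied to a tuple of terms from H, so the count is the sum over predicates of |H|^arity:
  q: 5^2 = 25;  p: 5^3 = 125;  r: 5^3 = 125
Total ground atoms: 25 + 125 + 125 = 275.

275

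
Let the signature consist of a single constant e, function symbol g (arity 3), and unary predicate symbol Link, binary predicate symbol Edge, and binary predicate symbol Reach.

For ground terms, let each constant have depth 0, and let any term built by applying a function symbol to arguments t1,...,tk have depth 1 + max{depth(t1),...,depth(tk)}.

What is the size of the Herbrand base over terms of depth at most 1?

First count ground terms of depth ≤ 1.
Count level by level. With function symbols g/3, the terms of depth ≤ k are the 1 constant together with each function applied to depth-≤(k−1) tuples, so N_k = 1 + N_{k-1}^3.
N_0 = 1
N_1 = 1 + 1^3 = 2
So |H| = 2.
Ground atoms are formed by filling each argument slot of a predicate with a term from H, so an r-ary predicate gives |H|^r atoms:
  Link: 2;  Edge: 2^2 = 4;  Reach: 2^2 = 4
Total ground atoms: 2 + 4 + 4 = 10.

10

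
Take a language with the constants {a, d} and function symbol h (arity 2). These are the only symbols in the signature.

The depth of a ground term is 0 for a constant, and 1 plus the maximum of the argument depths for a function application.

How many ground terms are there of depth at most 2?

38

Write N_k for the number of ground terms of depth ≤ k. A term of depth ≤ k is either a constant or a function symbol applied to arguments of depth ≤ k−1, so N_k = 2 + N_{k-1}^2.
N_0 = 2
N_1 = 2 + 2^2 = 6
N_2 = 2 + 6^2 = 38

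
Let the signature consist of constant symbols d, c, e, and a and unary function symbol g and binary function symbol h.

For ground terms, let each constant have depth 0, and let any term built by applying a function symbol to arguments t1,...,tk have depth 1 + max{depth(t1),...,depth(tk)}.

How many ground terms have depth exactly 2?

Write N_k for the number of ground terms of depth ≤ k. A term of depth ≤ k is either a constant or a function symbol applied to arguments of depth ≤ k−1, so N_k = 4 + N_{k-1} + N_{k-1}^2.
N_0 = 4
N_1 = 4 + 4 + 4^2 = 24
N_2 = 4 + 24 + 24^2 = 604
Terms of depth exactly 2: N_2 − N_1 = 604 − 24 = 580.

580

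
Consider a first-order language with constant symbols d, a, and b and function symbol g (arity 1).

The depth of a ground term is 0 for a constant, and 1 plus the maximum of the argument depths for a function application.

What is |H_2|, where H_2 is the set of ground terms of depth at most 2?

Let N_k = |{terms of depth ≤ k}|. Then N_0 = 3 and N_k = 3 + N_{k-1} for k ≥ 1 (one summand per function symbol, arity giving the exponent).
N_0 = 3
N_1 = 3 + 3 = 6
N_2 = 3 + 6 = 9

9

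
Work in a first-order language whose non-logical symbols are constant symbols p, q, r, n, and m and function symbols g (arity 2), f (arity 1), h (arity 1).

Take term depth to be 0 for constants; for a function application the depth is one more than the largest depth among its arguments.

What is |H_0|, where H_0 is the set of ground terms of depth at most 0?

Let N_k = |{terms of depth ≤ k}|. Then N_0 = 5 and N_k = 5 + N_{k-1}^2 + N_{k-1} + N_{k-1} for k ≥ 1 (one summand per function symbol, arity giving the exponent).
N_0 = 5

5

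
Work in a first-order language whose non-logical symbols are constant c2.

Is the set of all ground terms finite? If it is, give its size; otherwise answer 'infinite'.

There are no function symbols, so the only ground term is the single constant.
The Herbrand universe is {c2}, finite with 1 element.

1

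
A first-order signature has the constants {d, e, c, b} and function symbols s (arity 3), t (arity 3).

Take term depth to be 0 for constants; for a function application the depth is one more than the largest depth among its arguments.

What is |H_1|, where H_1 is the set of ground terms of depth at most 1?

132

Let N_k = |{terms of depth ≤ k}|. Then N_0 = 4 and N_k = 4 + N_{k-1}^3 + N_{k-1}^3 for k ≥ 1 (one summand per function symbol, arity giving the exponent).
N_0 = 4
N_1 = 4 + 4^3 + 4^3 = 132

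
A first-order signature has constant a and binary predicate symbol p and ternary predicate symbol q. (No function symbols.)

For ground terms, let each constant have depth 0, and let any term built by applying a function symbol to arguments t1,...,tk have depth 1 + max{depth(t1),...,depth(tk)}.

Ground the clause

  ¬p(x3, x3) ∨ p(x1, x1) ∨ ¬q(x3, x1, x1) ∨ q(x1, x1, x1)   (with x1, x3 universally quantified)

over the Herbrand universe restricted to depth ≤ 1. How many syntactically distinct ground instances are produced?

Ground terms of depth ≤ 1:
  With no function symbols every ground term is a constant, so there is exactly 1 ground term at every depth bound.
  N_0 = 1
  N_1 = 1
So there is exactly 1 ground term available for substitution.
The body mentions every one of the 2 quantified variables; since ground terms form a free algebra, no two substitutions collapse to the same formula.
Number of ground instances = 1^2 = 1.

1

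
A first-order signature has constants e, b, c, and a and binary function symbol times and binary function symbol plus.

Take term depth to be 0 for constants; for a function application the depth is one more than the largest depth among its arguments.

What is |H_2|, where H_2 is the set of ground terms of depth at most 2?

2596

If N_k denotes the number of depth-≤k ground terms, the 4 constants give N_0 = 4, and each function symbol of arity r contributes N_{k-1}^r new terms at level k: N_k = 4 + N_{k-1}^2 + N_{k-1}^2.
N_0 = 4
N_1 = 4 + 4^2 + 4^2 = 36
N_2 = 4 + 36^2 + 36^2 = 2596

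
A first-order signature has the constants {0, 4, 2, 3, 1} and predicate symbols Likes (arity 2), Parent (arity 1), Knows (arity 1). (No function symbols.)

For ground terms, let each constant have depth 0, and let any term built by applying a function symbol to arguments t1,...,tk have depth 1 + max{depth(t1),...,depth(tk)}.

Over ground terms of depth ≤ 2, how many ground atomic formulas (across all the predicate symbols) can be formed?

First count ground terms of depth ≤ 2.
With no function symbols every ground term is a constant, so there are exactly 5 ground terms at every depth bound.
N_0 = 5
N_1 = 5
N_2 = 5
So |H| = 5.
A ground atom is a predicate applied to a tuple of terms from H, so the count is the sum over predicates of |H|^arity:
  Likes: 5^2 = 25;  Parent: 5;  Knows: 5
Total ground atoms: 25 + 5 + 5 = 35.

35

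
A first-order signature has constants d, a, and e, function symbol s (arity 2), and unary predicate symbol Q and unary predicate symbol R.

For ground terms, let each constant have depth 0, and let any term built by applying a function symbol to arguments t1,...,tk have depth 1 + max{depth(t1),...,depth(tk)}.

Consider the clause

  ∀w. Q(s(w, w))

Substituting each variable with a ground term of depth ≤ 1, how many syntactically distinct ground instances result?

Ground terms of depth ≤ 1:
  Write N_k for the number of ground terms of depth ≤ k. A term of depth ≤ k is either a constant or a function symbol applied to arguments of depth ≤ k−1, so N_k = 3 + N_{k-1}^2.
  N_0 = 3
  N_1 = 3 + 3^2 = 12
  Explicitly: d, a, e, s(d, d), s(d, a), s(d, e), s(a, d), s(a, a), s(a, e), s(e, d), s(e, a), s(e, e).
So there are 12 ground terms available for substitution.
There is 1 variable to instantiate (w),  occurring in at least one literal, so different choices give different ground instances.
Number of ground instances = 12.

12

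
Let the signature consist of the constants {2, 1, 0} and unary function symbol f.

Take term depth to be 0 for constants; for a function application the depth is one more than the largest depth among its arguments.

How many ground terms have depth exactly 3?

3

If N_k denotes the number of depth-≤k ground terms, the 3 constants give N_0 = 3, and each function symbol of arity r contributes N_{k-1}^r new terms at level k: N_k = 3 + N_{k-1}.
N_0 = 3
N_1 = 3 + 3 = 6
N_2 = 3 + 6 = 9
N_3 = 3 + 9 = 12
Terms of depth exactly 3: N_3 − N_2 = 12 − 9 = 3.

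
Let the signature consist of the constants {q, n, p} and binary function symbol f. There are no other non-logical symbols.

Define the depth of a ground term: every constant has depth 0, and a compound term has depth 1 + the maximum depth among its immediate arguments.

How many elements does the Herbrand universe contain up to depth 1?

12

Write N_k for the number of ground terms of depth ≤ k. A term of depth ≤ k is either a constant or a function symbol applied to arguments of depth ≤ k−1, so N_k = 3 + N_{k-1}^2.
N_0 = 3
N_1 = 3 + 3^2 = 12
Explicitly: q, n, p, f(q, q), f(q, n), f(q, p), f(n, q), f(n, n), f(n, p), f(p, q), f(p, n), f(p, p).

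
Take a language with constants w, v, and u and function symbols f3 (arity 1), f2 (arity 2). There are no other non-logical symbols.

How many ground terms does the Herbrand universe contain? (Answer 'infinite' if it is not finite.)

The signature has at least one function symbol (f3, arity 1) and at least one constant (w).
Iterating f3 gives infinitely many distinct ground terms: w, f3(w), f3(f3(w)), ...
So the Herbrand universe is infinite.

infinite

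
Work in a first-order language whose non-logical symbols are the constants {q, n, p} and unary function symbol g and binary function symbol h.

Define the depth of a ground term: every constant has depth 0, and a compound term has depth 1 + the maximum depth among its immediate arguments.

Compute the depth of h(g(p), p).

depth(g(p)) = 1 + depth(p) = 1 + 0 = 1
depth(h(g(p), p)) = 1 + max(1, 0) = 2

2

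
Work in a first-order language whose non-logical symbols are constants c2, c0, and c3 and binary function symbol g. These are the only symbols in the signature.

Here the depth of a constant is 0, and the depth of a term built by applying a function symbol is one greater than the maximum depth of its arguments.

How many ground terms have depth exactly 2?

If N_k denotes the number of depth-≤k ground terms, the 3 constants give N_0 = 3, and each function symbol of arity r contributes N_{k-1}^r new terms at level k: N_k = 3 + N_{k-1}^2.
N_0 = 3
N_1 = 3 + 3^2 = 12
N_2 = 3 + 12^2 = 147
Terms of depth exactly 2: N_2 − N_1 = 147 − 12 = 135.

135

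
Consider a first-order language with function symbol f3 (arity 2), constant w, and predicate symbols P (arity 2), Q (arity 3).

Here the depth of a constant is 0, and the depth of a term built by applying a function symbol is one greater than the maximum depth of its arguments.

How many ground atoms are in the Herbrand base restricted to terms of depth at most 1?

12

First count ground terms of depth ≤ 1.
Count level by level. With function symbols f3/2, the terms of depth ≤ k are the 1 constant together with each function applied to depth-≤(k−1) tuples, so N_k = 1 + N_{k-1}^2.
N_0 = 1
N_1 = 1 + 1^2 = 2
Explicitly: w, f3(w, w).
So |H| = 2.
Each predicate of arity r yields |H|^r ground atoms (one per choice of an r-tuple from H):
  P: 2^2 = 4;  Q: 2^3 = 8
Total ground atoms: 4 + 8 = 12.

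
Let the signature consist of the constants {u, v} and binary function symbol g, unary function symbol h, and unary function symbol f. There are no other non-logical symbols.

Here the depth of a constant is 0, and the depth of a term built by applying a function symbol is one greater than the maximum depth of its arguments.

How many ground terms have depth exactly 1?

If N_k denotes the number of depth-≤k ground terms, the 2 constants give N_0 = 2, and each function symbol of arity r contributes N_{k-1}^r new terms at level k: N_k = 2 + N_{k-1}^2 + N_{k-1} + N_{k-1}.
N_0 = 2
N_1 = 2 + 2^2 + 2 + 2 = 10
Terms of depth exactly 1: N_1 − N_0 = 10 − 2 = 8.

8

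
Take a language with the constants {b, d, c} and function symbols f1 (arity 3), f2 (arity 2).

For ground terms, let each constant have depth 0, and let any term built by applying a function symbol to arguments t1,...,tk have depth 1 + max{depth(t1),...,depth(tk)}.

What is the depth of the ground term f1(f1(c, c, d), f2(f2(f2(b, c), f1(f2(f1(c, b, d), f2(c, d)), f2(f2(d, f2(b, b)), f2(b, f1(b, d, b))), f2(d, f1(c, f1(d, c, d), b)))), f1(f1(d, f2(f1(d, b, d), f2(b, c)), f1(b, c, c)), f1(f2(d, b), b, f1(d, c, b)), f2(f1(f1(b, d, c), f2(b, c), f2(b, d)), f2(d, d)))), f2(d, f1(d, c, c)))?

7

depth(f1(c, c, d)) = 1 + max(0, 0, 0) = 1
depth(f2(b, c)) = 1 + max(0, 0) = 1
depth(f1(c, b, d)) = 1 + max(0, 0, 0) = 1
depth(f2(c, d)) = 1 + max(0, 0) = 1
depth(f2(f1(c, b, d), f2(c, d))) = 1 + max(1, 1) = 2
depth(f2(b, b)) = 1 + max(0, 0) = 1
depth(f2(d, f2(b, b))) = 1 + max(0, 1) = 2
depth(f1(b, d, b)) = 1 + max(0, 0, 0) = 1
depth(f2(b, f1(b, d, b))) = 1 + max(0, 1) = 2
depth(f2(f2(d, f2(b, b)), f2(b, f1(b, d, b)))) = 1 + max(2, 2) = 3
depth(f1(d, c, d)) = 1 + max(0, 0, 0) = 1
depth(f1(c, f1(d, c, d), b)) = 1 + max(0, 1, 0) = 2
depth(f2(d, f1(c, f1(d, c, d), b))) = 1 + max(0, 2) = 3
depth(f1(f2(f1(c, b, d), f2(c, d)), f2(f2(d, f2(b, b)), f2(b, f1(b, d, b))), f2(d, f1(c, f1(d, c, d), b)))) = 1 + max(2, 3, 3) = 4
depth(f2(f2(b, c), f1(f2(f1(c, b, d), f2(c, d)), f2(f2(d, f2(b, b)), f2(b, f1(b, d, b))), f2(d, f1(c, f1(d, c, d), b))))) = 1 + max(1, 4) = 5
depth(f1(d, b, d)) = 1 + max(0, 0, 0) = 1
depth(f2(f1(d, b, d), f2(b, c))) = 1 + max(1, 1) = 2
depth(f1(b, c, c)) = 1 + max(0, 0, 0) = 1
depth(f1(d, f2(f1(d, b, d), f2(b, c)), f1(b, c, c))) = 1 + max(0, 2, 1) = 3
depth(f2(d, b)) = 1 + max(0, 0) = 1
depth(f1(d, c, b)) = 1 + max(0, 0, 0) = 1
depth(f1(f2(d, b), b, f1(d, c, b))) = 1 + max(1, 0, 1) = 2
depth(f1(b, d, c)) = 1 + max(0, 0, 0) = 1
depth(f2(b, d)) = 1 + max(0, 0) = 1
depth(f1(f1(b, d, c), f2(b, c), f2(b, d))) = 1 + max(1, 1, 1) = 2
depth(f2(d, d)) = 1 + max(0, 0) = 1
depth(f2(f1(f1(b, d, c), f2(b, c), f2(b, d)), f2(d, d))) = 1 + max(2, 1) = 3
depth(f1(f1(d, f2(f1(d, b, d), f2(b, c)), f1(b, c, c)), f1(f2(d, b), b, f1(d, c, b)), f2(f1(f1(b, d, c), f2(b, c), f2(b, d)), f2(d, d)))) = 1 + max(3, 2, 3) = 4
depth(f2(f2(f2(b, c), f1(f2(f1(c, b, d), f2(c, d)), f2(f2(d, f2(b, b)), f2(b, f1(b, d, b))), f2(d, f1(c, f1(d, c, d), b)))), f1(f1(d, f2(f1(d, b, d), f2(b, c)), f1(b, c, c)), f1(f2(d, b), b, f1(d, c, b)), f2(f1(f1(b, d, c), f2(b, c), f2(b, d)), f2(d, d))))) = 1 + max(5, 4) = 6
depth(f1(d, c, c)) = 1 + max(0, 0, 0) = 1
depth(f2(d, f1(d, c, c))) = 1 + max(0, 1) = 2
depth(f1(f1(c, c, d), f2(f2(f2(b, c), f1(f2(f1(c, b, d), f2(c, d)), f2(f2(d, f2(b, b)), f2(b, f1(b, d, b))), f2(d, f1(c, f1(d, c, d), b)))), f1(f1(d, f2(f1(d, b, d), f2(b, c)), f1(b, c, c)), f1(f2(d, b), b, f1(d, c, b)), f2(f1(f1(b, d, c), f2(b, c), f2(b, d)), f2(d, d)))), f2(d, f1(d, c, c)))) = 1 + max(1, 6, 2) = 7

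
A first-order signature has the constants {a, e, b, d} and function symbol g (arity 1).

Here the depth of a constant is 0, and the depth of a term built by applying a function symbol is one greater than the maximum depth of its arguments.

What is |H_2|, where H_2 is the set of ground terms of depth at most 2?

Write N_k for the number of ground terms of depth ≤ k. A term of depth ≤ k is either a constant or a function symbol applied to arguments of depth ≤ k−1, so N_k = 4 + N_{k-1}.
N_0 = 4
N_1 = 4 + 4 = 8
N_2 = 4 + 8 = 12
Explicitly: a, e, b, d, g(a), g(e), g(b), g(d), g(g(a)), g(g(e)), g(g(b)), g(g(d)).

12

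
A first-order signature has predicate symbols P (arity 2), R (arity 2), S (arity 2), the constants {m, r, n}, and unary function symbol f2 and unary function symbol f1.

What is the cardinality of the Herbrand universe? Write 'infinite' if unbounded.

The signature has at least one function symbol (f2, arity 1) and at least one constant (m).
Iterating f2 gives infinitely many distinct ground terms: m, f2(m), f2(f2(m)), ...
So the Herbrand universe is infinite.

infinite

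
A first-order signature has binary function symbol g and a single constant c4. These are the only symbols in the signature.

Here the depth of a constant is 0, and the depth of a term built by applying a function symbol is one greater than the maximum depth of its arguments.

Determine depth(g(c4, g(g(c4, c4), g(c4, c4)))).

3

depth(g(c4, c4)) = 1 + max(0, 0) = 1
depth(g(g(c4, c4), g(c4, c4))) = 1 + max(1, 1) = 2
depth(g(c4, g(g(c4, c4), g(c4, c4)))) = 1 + max(0, 2) = 3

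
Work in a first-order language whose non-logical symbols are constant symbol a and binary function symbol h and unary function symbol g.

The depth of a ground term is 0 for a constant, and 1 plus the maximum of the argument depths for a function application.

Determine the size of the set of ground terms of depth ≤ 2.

13

Let N_k count ground terms of depth at most k. Each non-constant term of depth ≤ k is some function symbol applied to depth-≤(k−1) arguments, giving N_k = 1 + N_{k-1}^2 + N_{k-1}.
N_0 = 1
N_1 = 1 + 1^2 + 1 = 3
N_2 = 1 + 3^2 + 3 = 13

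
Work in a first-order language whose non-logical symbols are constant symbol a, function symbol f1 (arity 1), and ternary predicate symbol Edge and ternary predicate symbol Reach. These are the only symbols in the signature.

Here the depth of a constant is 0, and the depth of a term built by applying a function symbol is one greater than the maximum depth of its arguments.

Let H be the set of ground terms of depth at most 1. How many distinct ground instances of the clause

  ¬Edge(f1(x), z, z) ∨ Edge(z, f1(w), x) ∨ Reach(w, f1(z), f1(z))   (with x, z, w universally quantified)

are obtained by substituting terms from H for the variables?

Ground terms of depth ≤ 1:
  If N_k denotes the number of depth-≤k ground terms, the 1 constant gives N_0 = 1, and each function symbol of arity r contributes N_{k-1}^r new terms at level k: N_k = 1 + N_{k-1}.
  N_0 = 1
  N_1 = 1 + 1 = 2
  Explicitly: a, f1(a).
So there are 2 ground terms available for substitution.
The body mentions every one of the 3 quantified variables; since ground terms form a free algebra, no two substitutions collapse to the same formula.
Number of ground instances = 2^3 = 8.

8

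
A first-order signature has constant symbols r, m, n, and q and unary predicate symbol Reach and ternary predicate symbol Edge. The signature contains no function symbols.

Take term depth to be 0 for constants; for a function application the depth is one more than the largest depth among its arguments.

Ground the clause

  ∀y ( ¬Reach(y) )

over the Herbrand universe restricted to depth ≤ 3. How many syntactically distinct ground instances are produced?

4

Ground terms of depth ≤ 3:
  With no function symbols every ground term is a constant, so there are exactly 4 ground terms at every depth bound.
  N_0 = 4
  N_1 = 4
  N_2 = 4
  N_3 = 4
  Explicitly: r, m, n, q.
So there are 4 ground terms available for substitution.
The variable y ranges independently over the available ground terms, and distinct assignments produce distinct instances.
Number of ground instances = 4.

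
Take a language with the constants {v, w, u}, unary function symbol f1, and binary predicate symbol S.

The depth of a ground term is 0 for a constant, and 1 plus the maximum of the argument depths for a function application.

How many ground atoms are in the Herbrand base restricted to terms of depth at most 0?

9

First count ground terms of depth ≤ 0.
Write N_k for the number of ground terms of depth ≤ k. A term of depth ≤ k is either a constant or a function symbol applied to arguments of depth ≤ k−1, so N_k = 3 + N_{k-1}.
N_0 = 3
So |H| = 3.
Each predicate of arity r yields |H|^r ground atoms (one per choice of an r-tuple from H):
  S: 3^2 = 9
Total ground atoms: 9.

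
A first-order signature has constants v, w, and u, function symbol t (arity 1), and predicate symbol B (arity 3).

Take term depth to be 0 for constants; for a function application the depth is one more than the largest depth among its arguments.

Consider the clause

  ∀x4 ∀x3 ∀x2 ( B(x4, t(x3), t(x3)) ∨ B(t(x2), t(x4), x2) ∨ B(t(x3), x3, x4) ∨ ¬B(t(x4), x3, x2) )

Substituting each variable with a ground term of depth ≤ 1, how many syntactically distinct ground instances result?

216

Ground terms of depth ≤ 1:
  Let N_k count ground terms of depth at most k. Each non-constant term of depth ≤ k is some function symbol applied to depth-≤(k−1) arguments, giving N_k = 3 + N_{k-1}.
  N_0 = 3
  N_1 = 3 + 3 = 6
So there are 6 ground terms available for substitution.
Each of x4, x3, x2 ranges independently over the available ground terms, and distinct assignments produce distinct instances.
Number of ground instances = 6^3 = 216.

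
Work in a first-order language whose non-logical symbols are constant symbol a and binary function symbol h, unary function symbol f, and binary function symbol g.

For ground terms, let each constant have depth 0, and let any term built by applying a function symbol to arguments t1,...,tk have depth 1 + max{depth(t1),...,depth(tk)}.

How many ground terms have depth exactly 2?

Let N_k count ground terms of depth at most k. Each non-constant term of depth ≤ k is some function symbol applied to depth-≤(k−1) arguments, giving N_k = 1 + N_{k-1}^2 + N_{k-1} + N_{k-1}^2.
N_0 = 1
N_1 = 1 + 1^2 + 1 + 1^2 = 4
N_2 = 1 + 4^2 + 4 + 4^2 = 37
Terms of depth exactly 2: N_2 − N_1 = 37 − 4 = 33.

33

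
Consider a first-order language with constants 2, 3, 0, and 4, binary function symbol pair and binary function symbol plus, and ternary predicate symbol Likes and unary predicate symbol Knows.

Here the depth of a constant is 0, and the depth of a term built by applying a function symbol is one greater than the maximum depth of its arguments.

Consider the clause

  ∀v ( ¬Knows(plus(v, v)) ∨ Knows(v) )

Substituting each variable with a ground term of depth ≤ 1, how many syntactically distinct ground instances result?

Ground terms of depth ≤ 1:
  Let N_k = |{terms of depth ≤ k}|. Then N_0 = 4 and N_k = 4 + N_{k-1}^2 + N_{k-1}^2 for k ≥ 1 (one summand per function symbol, arity giving the exponent).
  N_0 = 4
  N_1 = 4 + 4^2 + 4^2 = 36
So there are 36 ground terms available for substitution.
There is 1 variable to instantiate (v),  occurring in at least one literal, so different choices give different ground instances.
Number of ground instances = 36.

36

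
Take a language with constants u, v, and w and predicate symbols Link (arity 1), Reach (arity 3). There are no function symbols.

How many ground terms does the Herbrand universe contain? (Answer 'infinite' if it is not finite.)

There are no function symbols, so every ground term is one of the 3 constants.
The Herbrand universe is {u, v, w}, which is finite with 3 elements.

3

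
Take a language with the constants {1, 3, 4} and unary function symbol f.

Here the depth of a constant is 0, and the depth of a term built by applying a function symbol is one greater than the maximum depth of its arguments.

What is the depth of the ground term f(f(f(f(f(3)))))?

5

depth(f(3)) = 1 + depth(3) = 1 + 0 = 1
depth(f(f(3))) = 1 + depth(f(3)) = 1 + 1 = 2
depth(f(f(f(3)))) = 1 + depth(f(f(3))) = 1 + 2 = 3
depth(f(f(f(f(3))))) = 1 + depth(f(f(f(3)))) = 1 + 3 = 4
depth(f(f(f(f(f(3)))))) = 1 + depth(f(f(f(f(3))))) = 1 + 4 = 5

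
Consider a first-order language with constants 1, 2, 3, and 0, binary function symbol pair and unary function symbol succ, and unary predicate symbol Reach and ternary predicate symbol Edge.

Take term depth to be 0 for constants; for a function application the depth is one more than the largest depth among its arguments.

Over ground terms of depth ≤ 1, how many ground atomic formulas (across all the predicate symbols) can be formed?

First count ground terms of depth ≤ 1.
Let N_k count ground terms of depth at most k. Each non-constant term of depth ≤ k is some function symbol applied to depth-≤(k−1) arguments, giving N_k = 4 + N_{k-1}^2 + N_{k-1}.
N_0 = 4
N_1 = 4 + 4^2 + 4 = 24
So |H| = 24.
Ground atoms are formed by filling each argument slot of a predicate with a term from H, so an r-ary predicate gives |H|^r atoms:
  Reach: 24;  Edge: 24^3 = 13824
Total ground atoms: 24 + 13824 = 13848.

13848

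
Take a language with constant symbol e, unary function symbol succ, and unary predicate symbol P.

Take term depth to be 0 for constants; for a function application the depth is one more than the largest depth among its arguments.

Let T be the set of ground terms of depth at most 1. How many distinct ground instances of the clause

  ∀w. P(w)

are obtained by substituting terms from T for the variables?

Ground terms of depth ≤ 1:
  Write N_k for the number of ground terms of depth ≤ k. A term of depth ≤ k is either a constant or a function symbol applied to arguments of depth ≤ k−1, so N_k = 1 + N_{k-1}.
  N_0 = 1
  N_1 = 1 + 1 = 2
  Explicitly: e, succ(e).
So there are 2 ground terms available for substitution.
There is 1 variable to instantiate (w),  occurring in at least one literal, so different choices give different ground instances.
Number of ground instances = 2.

2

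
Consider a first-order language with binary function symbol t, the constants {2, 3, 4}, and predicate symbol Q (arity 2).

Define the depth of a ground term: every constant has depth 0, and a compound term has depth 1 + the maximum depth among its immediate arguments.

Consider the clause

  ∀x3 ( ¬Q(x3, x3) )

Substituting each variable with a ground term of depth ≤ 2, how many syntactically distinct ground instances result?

147

Ground terms of depth ≤ 2:
  If N_k denotes the number of depth-≤k ground terms, the 3 constants give N_0 = 3, and each function symbol of arity r contributes N_{k-1}^r new terms at level k: N_k = 3 + N_{k-1}^2.
  N_0 = 3
  N_1 = 3 + 3^2 = 12
  N_2 = 3 + 12^2 = 147
So there are 147 ground terms available for substitution.
The body mentions the single quantified variable x3; since ground terms form a free algebra, no two substitutions collapse to the same formula.
Number of ground instances = 147.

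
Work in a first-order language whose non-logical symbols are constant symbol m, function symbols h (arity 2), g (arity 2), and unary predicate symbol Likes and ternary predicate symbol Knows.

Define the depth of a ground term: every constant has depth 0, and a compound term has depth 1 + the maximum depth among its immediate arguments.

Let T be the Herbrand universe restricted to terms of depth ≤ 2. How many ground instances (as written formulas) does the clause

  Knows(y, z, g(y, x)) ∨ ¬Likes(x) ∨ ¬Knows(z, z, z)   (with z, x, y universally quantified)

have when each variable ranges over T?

Ground terms of depth ≤ 2:
  If N_k denotes the number of depth-≤k ground terms, the 1 constant gives N_0 = 1, and each function symbol of arity r contributes N_{k-1}^r new terms at level k: N_k = 1 + N_{k-1}^2 + N_{k-1}^2.
  N_0 = 1
  N_1 = 1 + 1^2 + 1^2 = 3
  N_2 = 1 + 3^2 + 3^2 = 19
So there are 19 ground terms available for substitution.
There are 3 variables to instantiate (z, x, y), each occurring in at least one literal, so different choices give different ground instances.
Number of ground instances = 19^3 = 6859.

6859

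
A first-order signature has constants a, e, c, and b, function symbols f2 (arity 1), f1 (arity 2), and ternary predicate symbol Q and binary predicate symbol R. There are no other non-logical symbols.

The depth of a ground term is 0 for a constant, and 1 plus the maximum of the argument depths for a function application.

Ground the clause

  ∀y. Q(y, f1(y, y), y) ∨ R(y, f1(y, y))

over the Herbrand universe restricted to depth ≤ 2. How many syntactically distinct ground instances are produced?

604

Ground terms of depth ≤ 2:
  If N_k denotes the number of depth-≤k ground terms, the 4 constants give N_0 = 4, and each function symbol of arity r contributes N_{k-1}^r new terms at level k: N_k = 4 + N_{k-1} + N_{k-1}^2.
  N_0 = 4
  N_1 = 4 + 4 + 4^2 = 24
  N_2 = 4 + 24 + 24^2 = 604
So there are 604 ground terms available for substitution.
The body mentions the single quantified variable y; since ground terms form a free algebra, no two substitutions collapse to the same formula.
Number of ground instances = 604.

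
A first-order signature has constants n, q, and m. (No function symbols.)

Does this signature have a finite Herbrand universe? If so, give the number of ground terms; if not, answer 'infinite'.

3

There are no function symbols, so every ground term is one of the 3 constants.
The Herbrand universe is {n, q, m}, which is finite with 3 elements.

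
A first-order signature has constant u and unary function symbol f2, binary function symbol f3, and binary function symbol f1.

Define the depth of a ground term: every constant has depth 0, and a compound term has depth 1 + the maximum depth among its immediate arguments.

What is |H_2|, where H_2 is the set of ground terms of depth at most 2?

Let N_k = |{terms of depth ≤ k}|. Then N_0 = 1 and N_k = 1 + N_{k-1} + N_{k-1}^2 + N_{k-1}^2 for k ≥ 1 (one summand per function symbol, arity giving the exponent).
N_0 = 1
N_1 = 1 + 1 + 1^2 + 1^2 = 4
N_2 = 1 + 4 + 4^2 + 4^2 = 37

37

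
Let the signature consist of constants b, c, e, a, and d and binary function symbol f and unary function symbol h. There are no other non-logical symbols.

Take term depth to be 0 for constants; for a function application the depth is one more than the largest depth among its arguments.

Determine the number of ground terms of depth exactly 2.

Count level by level. With function symbols f/2, h/1, the terms of depth ≤ k are the 5 constants together with each function applied to depth-≤(k−1) tuples, so N_k = 5 + N_{k-1}^2 + N_{k-1}.
N_0 = 5
N_1 = 5 + 5^2 + 5 = 35
N_2 = 5 + 35^2 + 35 = 1265
Terms of depth exactly 2: N_2 − N_1 = 1265 − 35 = 1230.

1230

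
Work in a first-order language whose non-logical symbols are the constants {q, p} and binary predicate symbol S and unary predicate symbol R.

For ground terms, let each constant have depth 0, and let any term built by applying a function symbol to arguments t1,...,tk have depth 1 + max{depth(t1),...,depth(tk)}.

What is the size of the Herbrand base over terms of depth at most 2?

First count ground terms of depth ≤ 2.
With no function symbols every ground term is a constant, so there are exactly 2 ground terms at every depth bound.
N_0 = 2
N_1 = 2
N_2 = 2
So |H| = 2.
For each predicate symbol, the number of ground atoms is |H| raised to its arity; summing:
  S: 2^2 = 4;  R: 2
Total ground atoms: 4 + 2 = 6.

6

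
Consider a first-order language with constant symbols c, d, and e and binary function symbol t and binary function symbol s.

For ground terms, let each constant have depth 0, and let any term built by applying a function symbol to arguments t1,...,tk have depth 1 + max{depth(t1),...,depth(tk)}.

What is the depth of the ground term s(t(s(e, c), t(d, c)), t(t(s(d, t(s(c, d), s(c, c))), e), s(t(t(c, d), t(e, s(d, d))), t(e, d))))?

6

depth(s(e, c)) = 1 + max(0, 0) = 1
depth(t(d, c)) = 1 + max(0, 0) = 1
depth(t(s(e, c), t(d, c))) = 1 + max(1, 1) = 2
depth(s(c, d)) = 1 + max(0, 0) = 1
depth(s(c, c)) = 1 + max(0, 0) = 1
depth(t(s(c, d), s(c, c))) = 1 + max(1, 1) = 2
depth(s(d, t(s(c, d), s(c, c)))) = 1 + max(0, 2) = 3
depth(t(s(d, t(s(c, d), s(c, c))), e)) = 1 + max(3, 0) = 4
depth(t(c, d)) = 1 + max(0, 0) = 1
depth(s(d, d)) = 1 + max(0, 0) = 1
depth(t(e, s(d, d))) = 1 + max(0, 1) = 2
depth(t(t(c, d), t(e, s(d, d)))) = 1 + max(1, 2) = 3
depth(t(e, d)) = 1 + max(0, 0) = 1
depth(s(t(t(c, d), t(e, s(d, d))), t(e, d))) = 1 + max(3, 1) = 4
depth(t(t(s(d, t(s(c, d), s(c, c))), e), s(t(t(c, d), t(e, s(d, d))), t(e, d)))) = 1 + max(4, 4) = 5
depth(s(t(s(e, c), t(d, c)), t(t(s(d, t(s(c, d), s(c, c))), e), s(t(t(c, d), t(e, s(d, d))), t(e, d))))) = 1 + max(2, 5) = 6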